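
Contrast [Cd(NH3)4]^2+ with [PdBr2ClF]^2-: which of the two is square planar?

[PdBr2ClF]^2-

For [Cd(NH3)4]^2+: Summing ligand charges against the +2 overall charge gives an oxidation state of +2 for cadmium. Group 12 minus oxidation state 2 gives a d¹⁰ configuration. A d¹⁰ ion has no crystal-field stabilisation preference between square planar and tetrahedral, so four ligands adopt the sterically favoured tetrahedral geometry. → tetrahedral.
For [PdBr2ClF]^2-: Ligand charges: each bromide is −1; each chloride is −1; each fluoride is −1. With an overall charge of −2 the palladium centre must be in the +2 oxidation state. Group 10 minus oxidation state 2 gives a d⁸ configuration. A 4d d⁸ ion has a large crystal-field splitting; square planar leaves the high-energy d_{x²−y²} orbital empty and maximises CFSE. → square planar.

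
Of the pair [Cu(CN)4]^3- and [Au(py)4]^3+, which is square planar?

[Au(py)4]^3+

For [Cu(CN)4]^3-: Summing ligand charges against the −3 overall charge gives an oxidation state of +1 for copper. Cu sits in group 11, so the d-electron count is 11 − 1 = 10. A d¹⁰ ion has no crystal-field stabilisation preference between square planar and tetrahedral, so four ligands adopt the sterically favoured tetrahedral geometry. → tetrahedral.
For [Au(py)4]^3+: Ligand charges: pyridine is neutral. With an overall charge of +3 the gold centre must be in the +3 oxidation state. Gold is a group-11 element; Au(III) is therefore d⁸. A 5d d⁸ ion has a large crystal-field splitting; square planar leaves the high-energy d_{x²−y²} orbital empty and maximises CFSE. → square planar.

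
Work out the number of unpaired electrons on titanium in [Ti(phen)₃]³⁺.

Ligand charges: 1,10-phenanthroline is neutral. With an overall charge of +3 the titanium centre must be in the +3 oxidation state.
Titanium is a group-4 element; Ti(III) is therefore d¹.
Counting donor atoms: 3×1,10-phenanthroline (bidentate) → 6 donors. Coordination number = 6.
In an octahedral field the d¹ configuration is t₂g¹e_g⁰ (only one arrangement possible), giving 1 unpaired electron.

1 unpaired electron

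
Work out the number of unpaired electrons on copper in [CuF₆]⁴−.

1 unpaired electron

Each fluoride is −1; balancing the −4 overall charge requires Cu(II).
Cu sits in group 11, so the d-electron count is 11 − 2 = 9.
In an octahedral field the d⁹ configuration is t₂g⁶e_g³ (only one arrangement possible), giving 1 unpaired electron.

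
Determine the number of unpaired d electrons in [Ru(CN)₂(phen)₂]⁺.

Summing ligand charges against the +1 overall charge gives an oxidation state of +3 for ruthenium.
Ru sits in group 8, so the d-electron count is 8 − 3 = 5.
Counting donor atoms: 2×cyanide (monodentate) → 2 donors; 2×1,10-phenanthroline (bidentate) → 4 donors. Coordination number = 6.
The spin state decides the count: a 4d ion has a large Δₒ and is invariably low-spin.
An octahedral low-spin d⁵ ion is t₂g⁵e_g⁰, giving 1 unpaired electron.

1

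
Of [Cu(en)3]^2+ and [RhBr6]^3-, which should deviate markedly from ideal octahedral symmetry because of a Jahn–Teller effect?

[Cu(en)3]^2+

[Cu(en)3]^2+: Ethylenediamine is neutral; balancing the +2 overall charge requires Cu(II). Cu sits in group 11, so the d-electron count is 11 − 2 = 9. The t₂g⁶e_g³ configuration has an unevenly filled e_g set; the Jahn–Teller theorem predicts a tetragonal distortion (typically axial elongation) to lift the degeneracy.
[RhBr6]^3-: Each bromide is −1; balancing the −3 overall charge requires Rh(III). Rhodium is a group-9 element; Rh(III) is therefore d⁶. A 4d ion has a large Δₒ and is invariably low-spin. The d⁶ configuration leaves the e_g set evenly filled (or empty) — no strong Jahn–Teller driving force.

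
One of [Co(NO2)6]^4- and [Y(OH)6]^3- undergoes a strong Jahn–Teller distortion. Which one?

[Co(NO2)6]^4-

[Co(NO2)6]^4-: Each nitro (N-bound nitrite) is −1; balancing the −4 overall charge requires Co(II). Co sits in group 9, so the d-electron count is 9 − 2 = 7. Nitro (N-bound nitrite) is a strong-field ligand (high in the spectrochemical series) for a first-row metal, so the complex is low-spin. The t₂g⁶e_g¹ (low-spin) configuration has an unevenly filled e_g set; the Jahn–Teller theorem predicts a tetragonal distortion (typically axial elongation) to lift the degeneracy.
[Y(OH)6]^3-: Each hydroxide is −1; balancing the −3 overall charge requires Y(III). Y sits in group 3, so the d-electron count is 3 − 3 = 0. The d⁰ configuration leaves the e_g set evenly filled (or empty) — no strong Jahn–Teller driving force.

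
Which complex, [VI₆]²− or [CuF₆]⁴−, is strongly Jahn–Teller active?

[CuF₆]⁴−

[VI₆]²−: Each iodide is −1; balancing the −2 overall charge requires V(IV). Vanadium is a group-5 element; V(IV) is therefore d¹. The d¹ configuration leaves the e_g set evenly filled (or empty) — no strong Jahn–Teller driving force.
[CuF₆]⁴−: Ligand charges: each fluoride is −1. With an overall charge of −4 the copper centre must be in the +2 oxidation state. Cu sits in group 11, so the d-electron count is 11 − 2 = 9. The t₂g⁶e_g³ configuration has an unevenly filled e_g set; the Jahn–Teller theorem predicts a tetragonal distortion (typically axial elongation) to lift the degeneracy.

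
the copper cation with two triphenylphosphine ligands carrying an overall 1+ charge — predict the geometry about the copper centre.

Ligand charges: triphenylphosphine is neutral. With an overall charge of +1 the copper centre must be in the +1 oxidation state.
Copper is a group-11 element; Cu(I) is therefore d¹⁰.
Coordination number: 2.
A d¹⁰ ion with only two ligands adopts a linear arrangement (sp hybridisation; no CFSE preference).

linear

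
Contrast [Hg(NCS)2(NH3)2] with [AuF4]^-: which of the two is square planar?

[AuF4]^-

For [Hg(NCS)2(NH3)2]: Summing ligand charges against the 0 overall charge gives an oxidation state of +2 for mercury. Group 12 minus oxidation state 2 gives a d¹⁰ configuration. A d¹⁰ ion has no crystal-field stabilisation preference between square planar and tetrahedral, so four ligands adopt the sterically favoured tetrahedral geometry. → tetrahedral.
For [AuF4]^-: Ligand charges: each fluoride is −1. With an overall charge of −1 the gold centre must be in the +3 oxidation state. Group 11 minus oxidation state 3 gives a d⁸ configuration. A 5d d⁸ ion has a large crystal-field splitting; square planar leaves the high-energy d_{x²−y²} orbital empty and maximises CFSE. → square planar.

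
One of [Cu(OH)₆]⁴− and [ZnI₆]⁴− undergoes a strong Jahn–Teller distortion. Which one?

[Cu(OH)₆]⁴−: Each hydroxide is −1; balancing the −4 overall charge requires Cu(II). Group 11 minus oxidation state 2 gives a d⁹ configuration. The t₂g⁶e_g³ configuration has an unevenly filled e_g set; the Jahn–Teller theorem predicts a tetragonal distortion (typically axial elongation) to lift the degeneracy.
[ZnI₆]⁴−: Ligand charges: each iodide is −1. With an overall charge of −4 the zinc centre must be in the +2 oxidation state. Group 12 minus oxidation state 2 gives a d¹⁰ configuration. The d¹⁰ configuration leaves the e_g set evenly filled (or empty) — no strong Jahn–Teller driving force.

[Cu(OH)₆]⁴−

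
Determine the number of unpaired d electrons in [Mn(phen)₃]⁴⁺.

3 unpaired electrons

1,10-phenanthroline is neutral; balancing the +4 overall charge requires Mn(IV).
Mn sits in group 7, so the d-electron count is 7 − 4 = 3.
Counting donor atoms: 3×1,10-phenanthroline (bidentate) → 6 donors. Coordination number = 6.
In an octahedral field the d³ configuration is t₂g³e_g⁰ (only one arrangement possible), giving 3 unpaired electrons.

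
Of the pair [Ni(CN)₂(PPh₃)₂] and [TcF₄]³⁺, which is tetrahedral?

[TcF₄]³⁺

For [Ni(CN)₂(PPh₃)₂]: Each cyanide is −1; triphenylphosphine is neutral; balancing the 0 overall charge requires Ni(II). Nickel is a group-10 element; Ni(II) is therefore d⁸. Cyanide and triphenylphosphine are strong-field ligands (high in the spectrochemical series). A 3d d⁸ ion with strong-field ligands gains enough CFSE to favour square planar over tetrahedral. → square planar.
For [TcF₄]³⁺: Ligand charges: each fluoride is −1. With an overall charge of +3 the technetium centre must be in the +7 oxidation state. Group 7 minus oxidation state 7 gives a d⁰ configuration. A d⁰ ion has no crystal-field stabilisation preference between square planar and tetrahedral, so four ligands adopt the sterically favoured tetrahedral geometry. → tetrahedral.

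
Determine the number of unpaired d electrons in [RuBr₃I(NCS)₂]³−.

Ligand charges: each bromide is −1; each iodide is −1; each isothiocyanate is −1. With an overall charge of −3 the ruthenium centre must be in the +3 oxidation state.
Ruthenium is a group-8 element; Ru(III) is therefore d⁵.
The spin state decides the count: a 4d ion has a large Δₒ and is invariably low-spin.
An octahedral low-spin d⁵ ion is t₂g⁵e_g⁰, giving 1 unpaired electron.

1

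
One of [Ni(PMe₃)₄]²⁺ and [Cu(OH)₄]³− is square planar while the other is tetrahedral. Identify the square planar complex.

[Ni(PMe₃)₄]²⁺

For [Ni(PMe₃)₄]²⁺: Ligand charges: trimethylphosphine is neutral. With an overall charge of +2 the nickel centre must be in the +2 oxidation state. Group 10 minus oxidation state 2 gives a d⁸ configuration. Trimethylphosphine is a strong-field ligand (high in the spectrochemical series). A 3d d⁸ ion with strong-field ligands gains enough CFSE to favour square planar over tetrahedral. → square planar.
For [Cu(OH)₄]³−: Each hydroxide is −1; balancing the −3 overall charge requires Cu(I). Copper is a group-11 element; Cu(I) is therefore d¹⁰. A d¹⁰ ion has no crystal-field stabilisation preference between square planar and tetrahedral, so four ligands adopt the sterically favoured tetrahedral geometry. → tetrahedral.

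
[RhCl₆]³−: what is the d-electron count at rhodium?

d6

Summing ligand charges against the −3 overall charge gives an oxidation state of +3 for rhodium.
Rhodium is a group-9 element; Rh(III) is therefore d⁶.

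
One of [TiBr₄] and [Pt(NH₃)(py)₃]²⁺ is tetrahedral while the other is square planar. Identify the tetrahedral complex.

[TiBr₄]

For [TiBr₄]: Summing ligand charges against the 0 overall charge gives an oxidation state of +4 for titanium. Group 4 minus oxidation state 4 gives a d⁰ configuration. A d⁰ ion has no crystal-field stabilisation preference between square planar and tetrahedral, so four ligands adopt the sterically favoured tetrahedral geometry. → tetrahedral.
For [Pt(NH₃)(py)₃]²⁺: Ligand charges: ammonia is neutral; pyridine is neutral. With an overall charge of +2 the platinum centre must be in the +2 oxidation state. Group 10 minus oxidation state 2 gives a d⁸ configuration. A 5d d⁸ ion has a large crystal-field splitting; square planar leaves the high-energy d_{x²−y²} orbital empty and maximises CFSE. → square planar.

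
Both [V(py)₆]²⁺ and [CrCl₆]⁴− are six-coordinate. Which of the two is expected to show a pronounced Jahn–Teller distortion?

[V(py)₆]²⁺: Pyridine is neutral; balancing the +2 overall charge requires V(II). Group 5 minus oxidation state 2 gives a d³ configuration. The d³ configuration leaves the e_g set evenly filled (or empty) — no strong Jahn–Teller driving force.
[CrCl₆]⁴−: Each chloride is −1; balancing the −4 overall charge requires Cr(II). Chromium is a group-6 element; Cr(II) is therefore d⁴. Chloride is a weak-field ligand for a first-row metal, so the complex is high-spin. The t₂g³e_g¹ (high-spin) configuration has an unevenly filled e_g set; the Jahn–Teller theorem predicts a tetragonal distortion (typically axial elongation) to lift the degeneracy.

[CrCl₆]⁴−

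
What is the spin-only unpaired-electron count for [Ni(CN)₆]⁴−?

Each cyanide is −1; balancing the −4 overall charge requires Ni(II).
Group 10 minus oxidation state 2 gives a d⁸ configuration.
In an octahedral field the d⁸ configuration is t₂g⁶e_g² (only one arrangement possible), giving 2 unpaired electrons.

2 unpaired electrons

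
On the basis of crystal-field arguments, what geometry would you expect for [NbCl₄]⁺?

Each chloride is −1; balancing the +1 overall charge requires Nb(V).
Niobium is a group-5 element; Nb(V) is therefore d⁰.
With 4 monodentate ligands the coordination number is 4.
A d⁰ ion has no crystal-field stabilisation preference between square planar and tetrahedral, so four ligands adopt the sterically favoured tetrahedral geometry.

tetrahedral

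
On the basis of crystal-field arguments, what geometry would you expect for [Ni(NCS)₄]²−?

Each isothiocyanate is −1; balancing the −2 overall charge requires Ni(II).
Group 10 minus oxidation state 2 gives a d⁸ configuration.
Coordination number: 4.
Isothiocyanate is a weak-field ligand.
With weak-field ligands the CFSE gain from square planar is small, so a 3d d⁸ ion takes the sterically preferred tetrahedral geometry.

tetrahedral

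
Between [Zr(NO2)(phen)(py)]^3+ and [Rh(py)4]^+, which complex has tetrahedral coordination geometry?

[Zr(NO2)(phen)(py)]^3+

For [Zr(NO2)(phen)(py)]^3+: Each nitro (N-bound nitrite) is −1; 1,10-phenanthroline is neutral; pyridine is neutral; balancing the +3 overall charge requires Zr(IV). Zr sits in group 4, so the d-electron count is 4 − 4 = 0. A d⁰ ion has no crystal-field stabilisation preference between square planar and tetrahedral, so four ligands adopt the sterically favoured tetrahedral geometry. → tetrahedral.
For [Rh(py)4]^+: Pyridine is neutral; balancing the +1 overall charge requires Rh(I). Group 9 minus oxidation state 1 gives a d⁸ configuration. A 4d d⁸ ion has a large crystal-field splitting; square planar leaves the high-energy d_{x²−y²} orbital empty and maximises CFSE. → square planar.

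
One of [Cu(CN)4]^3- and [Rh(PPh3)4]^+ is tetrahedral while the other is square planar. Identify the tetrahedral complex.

For [Cu(CN)4]^3-: Summing ligand charges against the −3 overall charge gives an oxidation state of +1 for copper. Copper is a group-11 element; Cu(I) is therefore d¹⁰. A d¹⁰ ion has no crystal-field stabilisation preference between square planar and tetrahedral, so four ligands adopt the sterically favoured tetrahedral geometry. → tetrahedral.
For [Rh(PPh3)4]^+: Triphenylphosphine is neutral; balancing the +1 overall charge requires Rh(I). Rh sits in group 9, so the d-electron count is 9 − 1 = 8. A 4d d⁸ ion has a large crystal-field splitting; square planar leaves the high-energy d_{x²−y²} orbital empty and maximises CFSE. → square planar.

[Cu(CN)4]^3-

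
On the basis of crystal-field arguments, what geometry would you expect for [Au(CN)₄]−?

Summing ligand charges against the −1 overall charge gives an oxidation state of +3 for gold.
Gold is a group-11 element; Au(III) is therefore d⁸.
With 4 monodentate ligands the coordination number is 4.
A 5d d⁸ ion has a large crystal-field splitting; square planar leaves the high-energy d_{x²−y²} orbital empty and maximises CFSE.

square planar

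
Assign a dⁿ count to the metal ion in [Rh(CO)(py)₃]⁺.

Summing ligand charges against the +1 overall charge gives an oxidation state of +1 for rhodium.
Group 9 minus oxidation state 1 gives a d⁸ configuration.

d⁸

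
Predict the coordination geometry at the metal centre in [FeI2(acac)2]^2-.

octahedral

Each iodide is −1; each acetylacetonate is −1; balancing the −2 overall charge requires Fe(II).
Iron is a group-8 element; Fe(II) is therefore d⁶.
Counting donor atoms: 2×iodide (monodentate) → 2 donors; 2×acetylacetonate (bidentate) → 4 donors. Coordination number = 6.
Six donors around a single metal centre give an octahedral coordination sphere.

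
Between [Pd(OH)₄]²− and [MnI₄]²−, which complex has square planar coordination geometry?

For [Pd(OH)₄]²−: Summing ligand charges against the −2 overall charge gives an oxidation state of +2 for palladium. Palladium is a group-10 element; Pd(II) is therefore d⁸. A 4d d⁸ ion has a large crystal-field splitting; square planar leaves the high-energy d_{x²−y²} orbital empty and maximises CFSE. → square planar.
For [MnI₄]²−: Summing ligand charges against the −2 overall charge gives an oxidation state of +2 for manganese. Mn sits in group 7, so the d-electron count is 7 − 2 = 5. A high-spin d⁵ ion has zero CFSE in either geometry, so four ligands adopt the sterically favoured tetrahedral geometry. → tetrahedral.

[Pd(OH)₄]²−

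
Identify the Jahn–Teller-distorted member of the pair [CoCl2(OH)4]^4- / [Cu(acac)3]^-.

[CoCl2(OH)4]^4-: Ligand charges: each chloride is −1; each hydroxide is −1. With an overall charge of −4 the cobalt centre must be in the +2 oxidation state. Cobalt is a group-9 element; Co(II) is therefore d⁷. Chloride and hydroxide are weak-field ligands for a first-row metal, so the complex is high-spin. The d⁷ configuration leaves the e_g set evenly filled (or empty) — no strong Jahn–Teller driving force.
[Cu(acac)3]^-: Ligand charges: each acetylacetonate is −1. With an overall charge of −1 the copper centre must be in the +2 oxidation state. Copper is a group-11 element; Cu(II) is therefore d⁹. The t₂g⁶e_g³ configuration has an unevenly filled e_g set; the Jahn–Teller theorem predicts a tetragonal distortion (typically axial elongation) to lift the degeneracy.

[Cu(acac)3]^-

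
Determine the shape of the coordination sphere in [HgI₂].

Ligand charges: each iodide is −1. With an overall charge of 0 the mercury centre must be in the +2 oxidation state.
Hg sits in group 12, so the d-electron count is 12 − 2 = 10.
Coordination number: 2.
A d¹⁰ ion with only two ligands adopts a linear arrangement (sp hybridisation; no CFSE preference).

linear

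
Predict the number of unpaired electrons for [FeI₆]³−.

Each iodide is −1; balancing the −3 overall charge requires Fe(III).
Fe sits in group 8, so the d-electron count is 8 − 3 = 5.
The spin state decides the count: Iodide is a weak-field ligand for a first-row metal, so the complex is high-spin.
An octahedral high-spin d⁵ ion is t₂g³e_g², giving 5 unpaired electrons.

5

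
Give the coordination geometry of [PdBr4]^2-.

Ligand charges: each bromide is −1. With an overall charge of −2 the palladium centre must be in the +2 oxidation state.
Pd sits in group 10, so the d-electron count is 10 − 2 = 8.
With 4 monodentate ligands the coordination number is 4.
A 4d d⁸ ion has a large crystal-field splitting; square planar leaves the high-energy d_{x²−y²} orbital empty and maximises CFSE.

square planar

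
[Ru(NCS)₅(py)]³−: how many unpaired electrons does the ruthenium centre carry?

0

Summing ligand charges against the −3 overall charge gives an oxidation state of +2 for ruthenium.
Group 8 minus oxidation state 2 gives a d⁶ configuration.
The spin state decides the count: a 4d ion has a large Δₒ and is invariably low-spin.
An octahedral low-spin d⁶ ion is t₂g⁶e_g⁰, giving 0 unpaired electrons.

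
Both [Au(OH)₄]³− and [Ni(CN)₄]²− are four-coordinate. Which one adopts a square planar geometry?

[Ni(CN)₄]²−

For [Au(OH)₄]³−: Each hydroxide is −1; balancing the −3 overall charge requires Au(I). Au sits in group 11, so the d-electron count is 11 − 1 = 10. A d¹⁰ ion has no crystal-field stabilisation preference between square planar and tetrahedral, so four ligands adopt the sterically favoured tetrahedral geometry. → tetrahedral.
For [Ni(CN)₄]²−: Each cyanide is −1; balancing the −2 overall charge requires Ni(II). Group 10 minus oxidation state 2 gives a d⁸ configuration. Cyanide is a strong-field ligand (high in the spectrochemical series). A 3d d⁸ ion with strong-field ligands gains enough CFSE to favour square planar over tetrahedral. → square planar.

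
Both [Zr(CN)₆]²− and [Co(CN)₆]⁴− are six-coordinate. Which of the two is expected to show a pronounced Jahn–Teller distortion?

[Co(CN)₆]⁴−

[Zr(CN)₆]²−: Ligand charges: each cyanide is −1. With an overall charge of −2 the zirconium centre must be in the +4 oxidation state. Zirconium is a group-4 element; Zr(IV) is therefore d⁰. The d⁰ configuration leaves the e_g set evenly filled (or empty) — no strong Jahn–Teller driving force.
[Co(CN)₆]⁴−: Ligand charges: each cyanide is −1. With an overall charge of −4 the cobalt centre must be in the +2 oxidation state. Co sits in group 9, so the d-electron count is 9 − 2 = 7. Cyanide is a strong-field ligand (high in the spectrochemical series) for a first-row metal, so the complex is low-spin. The t₂g⁶e_g¹ (low-spin) configuration has an unevenly filled e_g set; the Jahn–Teller theorem predicts a tetragonal distortion (typically axial elongation) to lift the degeneracy.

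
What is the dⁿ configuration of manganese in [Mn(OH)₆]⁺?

d⁰

Summing ligand charges against the +1 overall charge gives an oxidation state of +7 for manganese.
Group 7 minus oxidation state 7 gives a d⁰ configuration.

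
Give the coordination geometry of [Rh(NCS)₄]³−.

Ligand charges: each isothiocyanate is −1. With an overall charge of −3 the rhodium centre must be in the +1 oxidation state.
Rh sits in group 9, so the d-electron count is 9 − 1 = 8.
With 4 monodentate ligands the coordination number is 4.
A 4d d⁸ ion has a large crystal-field splitting; square planar leaves the high-energy d_{x²−y²} orbital empty and maximises CFSE.

square planar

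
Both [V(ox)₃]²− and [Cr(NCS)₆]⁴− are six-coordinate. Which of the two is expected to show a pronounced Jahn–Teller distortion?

[Cr(NCS)₆]⁴−

[V(ox)₃]²−: Summing ligand charges against the −2 overall charge gives an oxidation state of +4 for vanadium. Vanadium is a group-5 element; V(IV) is therefore d¹. The d¹ configuration leaves the e_g set evenly filled (or empty) — no strong Jahn–Teller driving force.
[Cr(NCS)₆]⁴−: Each isothiocyanate is −1; balancing the −4 overall charge requires Cr(II). Group 6 minus oxidation state 2 gives a d⁴ configuration. Isothiocyanate is a weak-field ligand for a first-row metal, so the complex is high-spin. The t₂g³e_g¹ (high-spin) configuration has an unevenly filled e_g set; the Jahn–Teller theorem predicts a tetragonal distortion (typically axial elongation) to lift the degeneracy.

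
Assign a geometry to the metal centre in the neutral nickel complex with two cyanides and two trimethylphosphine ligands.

square planar

Summing ligand charges against the 0 overall charge gives an oxidation state of +2 for nickel.
Group 10 minus oxidation state 2 gives a d⁸ configuration.
Coordination number: 4.
Cyanide and trimethylphosphine are strong-field ligands (high in the spectrochemical series).
A 3d d⁸ ion with strong-field ligands gains enough CFSE to favour square planar over tetrahedral.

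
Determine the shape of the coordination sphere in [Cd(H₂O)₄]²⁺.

Water is neutral; balancing the +2 overall charge requires Cd(II).
Cd sits in group 12, so the d-electron count is 12 − 2 = 10.
Coordination number: 4.
A d¹⁰ ion has no crystal-field stabilisation preference between square planar and tetrahedral, so four ligands adopt the sterically favoured tetrahedral geometry.

tetrahedral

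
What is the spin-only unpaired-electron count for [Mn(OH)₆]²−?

Ligand charges: each hydroxide is −1. With an overall charge of −2 the manganese centre must be in the +4 oxidation state.
Mn sits in group 7, so the d-electron count is 7 − 4 = 3.
In an octahedral field the d³ configuration is t₂g³e_g⁰ (only one arrangement possible), giving 3 unpaired electrons.

3 unpaired electrons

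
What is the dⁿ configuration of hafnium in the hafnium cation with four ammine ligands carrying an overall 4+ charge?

d0

Ammonia is neutral; balancing the +4 overall charge requires Hf(IV).
Hafnium is a group-4 element; Hf(IV) is therefore d⁰.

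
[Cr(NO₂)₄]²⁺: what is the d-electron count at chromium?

d0

Ligand charges: each nitro (N-bound nitrite) is −1. With an overall charge of +2 the chromium centre must be in the +6 oxidation state.
Group 6 minus oxidation state 6 gives a d⁰ configuration.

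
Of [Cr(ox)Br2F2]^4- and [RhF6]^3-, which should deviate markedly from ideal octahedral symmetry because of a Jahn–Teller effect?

[Cr(ox)Br2F2]^4-: Summing ligand charges against the −4 overall charge gives an oxidation state of +2 for chromium. Group 6 minus oxidation state 2 gives a d⁴ configuration. Bromide, fluoride, and oxalate are weak-field ligands for a first-row metal, so the complex is high-spin. The t₂g³e_g¹ (high-spin) configuration has an unevenly filled e_g set; the Jahn–Teller theorem predicts a tetragonal distortion (typically axial elongation) to lift the degeneracy.
[RhF6]^3-: Ligand charges: each fluoride is −1. With an overall charge of −3 the rhodium centre must be in the +3 oxidation state. Rhodium is a group-9 element; Rh(III) is therefore d⁶. A 4d ion has a large Δₒ and is invariably low-spin. The d⁶ configuration leaves the e_g set evenly filled (or empty) — no strong Jahn–Teller driving force.

[Cr(ox)Br2F2]^4-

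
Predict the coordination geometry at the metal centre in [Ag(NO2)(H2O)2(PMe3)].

tetrahedral

Ligand charges: each nitro (N-bound nitrite) is −1; water is neutral; trimethylphosphine is neutral. With an overall charge of 0 the silver centre must be in the +1 oxidation state.
Group 11 minus oxidation state 1 gives a d¹⁰ configuration.
Coordination number: 4.
A d¹⁰ ion has no crystal-field stabilisation preference between square planar and tetrahedral, so four ligands adopt the sterically favoured tetrahedral geometry.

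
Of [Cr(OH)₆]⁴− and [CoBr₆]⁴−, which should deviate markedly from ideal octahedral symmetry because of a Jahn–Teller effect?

[Cr(OH)₆]⁴−

[Cr(OH)₆]⁴−: Ligand charges: each hydroxide is −1. With an overall charge of −4 the chromium centre must be in the +2 oxidation state. Cr sits in group 6, so the d-electron count is 6 − 2 = 4. Hydroxide is a weak-field ligand for a first-row metal, so the complex is high-spin. The t₂g³e_g¹ (high-spin) configuration has an unevenly filled e_g set; the Jahn–Teller theorem predicts a tetragonal distortion (typically axial elongation) to lift the degeneracy.
[CoBr₆]⁴−: Ligand charges: each bromide is −1. With an overall charge of −4 the cobalt centre must be in the +2 oxidation state. Group 9 minus oxidation state 2 gives a d⁷ configuration. Bromide is a weak-field ligand for a first-row metal, so the complex is high-spin. The d⁷ configuration leaves the e_g set evenly filled (or empty) — no strong Jahn–Teller driving force.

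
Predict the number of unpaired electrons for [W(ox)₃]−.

Ligand charges: each oxalate is −2. With an overall charge of −1 the tungsten centre must be in the +5 oxidation state.
Group 6 minus oxidation state 5 gives a d¹ configuration.
Counting donor atoms: 3×oxalate (bidentate) → 6 donors. Coordination number = 6.
In an octahedral field the d¹ configuration is t₂g¹e_g⁰ (only one arrangement possible), giving 1 unpaired electron.

1 unpaired electron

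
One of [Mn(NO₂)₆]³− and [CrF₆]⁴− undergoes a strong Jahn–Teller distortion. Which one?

[Mn(NO₂)₆]³−: Each nitro (N-bound nitrite) is −1; balancing the −3 overall charge requires Mn(III). Manganese is a group-7 element; Mn(III) is therefore d⁴. Nitro (N-bound nitrite) is a strong-field ligand (high in the spectrochemical series) for a first-row metal, so the complex is low-spin. The d⁴ configuration leaves the e_g set evenly filled (or empty) — no strong Jahn–Teller driving force.
[CrF₆]⁴−: Summing ligand charges against the −4 overall charge gives an oxidation state of +2 for chromium. Chromium is a group-6 element; Cr(II) is therefore d⁴. Fluoride is a weak-field ligand for a first-row metal, so the complex is high-spin. The t₂g³e_g¹ (high-spin) configuration has an unevenly filled e_g set; the Jahn–Teller theorem predicts a tetragonal distortion (typically axial elongation) to lift the degeneracy.

[CrF₆]⁴−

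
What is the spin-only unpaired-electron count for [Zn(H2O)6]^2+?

Water is neutral; balancing the +2 overall charge requires Zn(II).
Group 12 minus oxidation state 2 gives a d¹⁰ configuration.
In an octahedral field the d¹⁰ configuration is t₂g⁶e_g⁴, giving 0 unpaired electrons.

0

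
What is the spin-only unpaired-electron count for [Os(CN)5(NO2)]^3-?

1

Ligand charges: each cyanide is −1; each nitro (N-bound nitrite) is −1. With an overall charge of −3 the osmium centre must be in the +3 oxidation state.
Group 8 minus oxidation state 3 gives a d⁵ configuration.
The spin state decides the count: a 5d ion has a large Δₒ and is invariably low-spin.
An octahedral low-spin d⁵ ion is t₂g⁵e_g⁰, giving 1 unpaired electron.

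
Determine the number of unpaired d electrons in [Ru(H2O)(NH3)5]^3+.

1 unpaired electron

Water is neutral; ammonia is neutral; balancing the +3 overall charge requires Ru(III).
Ru sits in group 8, so the d-electron count is 8 − 3 = 5.
The spin state decides the count: a 4d ion has a large Δₒ and is invariably low-spin.
An octahedral low-spin d⁵ ion is t₂g⁵e_g⁰, giving 1 unpaired electron.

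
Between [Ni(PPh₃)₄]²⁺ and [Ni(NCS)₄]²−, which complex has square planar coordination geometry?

[Ni(PPh₃)₄]²⁺

For [Ni(PPh₃)₄]²⁺: Ligand charges: triphenylphosphine is neutral. With an overall charge of +2 the nickel centre must be in the +2 oxidation state. Group 10 minus oxidation state 2 gives a d⁸ configuration. Triphenylphosphine is a strong-field ligand (high in the spectrochemical series). A 3d d⁸ ion with strong-field ligands gains enough CFSE to favour square planar over tetrahedral. → square planar.
For [Ni(NCS)₄]²−: Ligand charges: each isothiocyanate is −1. With an overall charge of −2 the nickel centre must be in the +2 oxidation state. Ni sits in group 10, so the d-electron count is 10 − 2 = 8. Isothiocyanate is a weak-field ligand. With weak-field ligands the CFSE gain from square planar is small, so a 3d d⁸ ion takes the sterically preferred tetrahedral geometry. → tetrahedral.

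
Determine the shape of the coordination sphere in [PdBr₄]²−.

square planar

Summing ligand charges against the −2 overall charge gives an oxidation state of +2 for palladium.
Palladium is a group-10 element; Pd(II) is therefore d⁸.
Coordination number: 4.
A 4d d⁸ ion has a large crystal-field splitting; square planar leaves the high-energy d_{x²−y²} orbital empty and maximises CFSE.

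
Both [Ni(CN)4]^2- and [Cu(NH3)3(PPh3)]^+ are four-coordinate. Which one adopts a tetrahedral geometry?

For [Ni(CN)4]^2-: Each cyanide is −1; balancing the −2 overall charge requires Ni(II). Ni sits in group 10, so the d-electron count is 10 − 2 = 8. Cyanide is a strong-field ligand (high in the spectrochemical series). A 3d d⁸ ion with strong-field ligands gains enough CFSE to favour square planar over tetrahedral. → square planar.
For [Cu(NH3)3(PPh3)]^+: Summing ligand charges against the +1 overall charge gives an oxidation state of +1 for copper. Group 11 minus oxidation state 1 gives a d¹⁰ configuration. A d¹⁰ ion has no crystal-field stabilisation preference between square planar and tetrahedral, so four ligands adopt the sterically favoured tetrahedral geometry. → tetrahedral.

[Cu(NH3)3(PPh3)]^+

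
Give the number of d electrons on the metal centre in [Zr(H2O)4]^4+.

d⁰

Summing ligand charges against the +4 overall charge gives an oxidation state of +4 for zirconium.
Group 4 minus oxidation state 4 gives a d⁰ configuration.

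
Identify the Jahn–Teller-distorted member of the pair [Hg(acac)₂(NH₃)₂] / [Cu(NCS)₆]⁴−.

[Hg(acac)₂(NH₃)₂]: Each acetylacetonate is −1; ammonia is neutral; balancing the 0 overall charge requires Hg(II). Hg sits in group 12, so the d-electron count is 12 − 2 = 10. The d¹⁰ configuration leaves the e_g set evenly filled (or empty) — no strong Jahn–Teller driving force.
[Cu(NCS)₆]⁴−: Each isothiocyanate is −1; balancing the −4 overall charge requires Cu(II). Copper is a group-11 element; Cu(II) is therefore d⁹. The t₂g⁶e_g³ configuration has an unevenly filled e_g set; the Jahn–Teller theorem predicts a tetragonal distortion (typically axial elongation) to lift the degeneracy.

[Cu(NCS)₆]⁴−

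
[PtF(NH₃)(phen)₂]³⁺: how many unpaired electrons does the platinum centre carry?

Each fluoride is −1; ammonia is neutral; 1,10-phenanthroline is neutral; balancing the +3 overall charge requires Pt(IV).
Group 10 minus oxidation state 4 gives a d⁶ configuration.
Counting donor atoms: 1×fluoride (monodentate) → 1 donor; 1×ammonia (monodentate) → 1 donor; 2×1,10-phenanthroline (bidentate) → 4 donors. Coordination number = 6.
The spin state decides the count: a 5d ion has a large Δₒ and is invariably low-spin.
An octahedral low-spin d⁶ ion is t₂g⁶e_g⁰, giving 0 unpaired electrons.

0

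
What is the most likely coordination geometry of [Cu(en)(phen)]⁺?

Ethylenediamine is neutral; 1,10-phenanthroline is neutral; balancing the +1 overall charge requires Cu(I).
Group 11 minus oxidation state 1 gives a d¹⁰ configuration.
Counting donor atoms: 1×ethylenediamine (bidentate) → 2 donors; 1×1,10-phenanthroline (bidentate) → 2 donors. Coordination number = 4.
A d¹⁰ ion has no crystal-field stabilisation preference between square planar and tetrahedral, so four ligands adopt the sterically favoured tetrahedral geometry.

tetrahedral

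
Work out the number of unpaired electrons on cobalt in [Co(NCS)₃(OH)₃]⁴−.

3

Summing ligand charges against the −4 overall charge gives an oxidation state of +2 for cobalt.
Co sits in group 9, so the d-electron count is 9 − 2 = 7.
The spin state decides the count: Hydroxide and isothiocyanate are weak-field ligands for a first-row metal, so the complex is high-spin.
An octahedral high-spin d⁷ ion is t₂g⁵e_g², giving 3 unpaired electrons.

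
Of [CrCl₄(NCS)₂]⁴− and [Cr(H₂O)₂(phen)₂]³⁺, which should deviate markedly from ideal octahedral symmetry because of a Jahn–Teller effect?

[CrCl₄(NCS)₂]⁴−

[CrCl₄(NCS)₂]⁴−: Ligand charges: each chloride is −1; each isothiocyanate is −1. With an overall charge of −4 the chromium centre must be in the +2 oxidation state. Cr sits in group 6, so the d-electron count is 6 − 2 = 4. Chloride and isothiocyanate are weak-field ligands for a first-row metal, so the complex is high-spin. The t₂g³e_g¹ (high-spin) configuration has an unevenly filled e_g set; the Jahn–Teller theorem predicts a tetragonal distortion (typically axial elongation) to lift the degeneracy.
[Cr(H₂O)₂(phen)₂]³⁺: Water is neutral; 1,10-phenanthroline is neutral; balancing the +3 overall charge requires Cr(III). Chromium is a group-6 element; Cr(III) is therefore d³. The d³ configuration leaves the e_g set evenly filled (or empty) — no strong Jahn–Teller driving force.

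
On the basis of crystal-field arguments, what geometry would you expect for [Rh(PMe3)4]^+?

square planar

Summing ligand charges against the +1 overall charge gives an oxidation state of +1 for rhodium.
Group 9 minus oxidation state 1 gives a d⁸ configuration.
With 4 monodentate ligands the coordination number is 4.
A 4d d⁸ ion has a large crystal-field splitting; square planar leaves the high-energy d_{x²−y²} orbital empty and maximises CFSE.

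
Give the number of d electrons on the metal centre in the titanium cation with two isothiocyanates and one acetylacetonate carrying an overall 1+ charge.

d0

Each isothiocyanate is −1; each acetylacetonate is −1; balancing the +1 overall charge requires Ti(IV).
Group 4 minus oxidation state 4 gives a d⁰ configuration.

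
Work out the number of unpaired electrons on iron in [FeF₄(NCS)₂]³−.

Ligand charges: each fluoride is −1; each isothiocyanate is −1. With an overall charge of −3 the iron centre must be in the +3 oxidation state.
Fe sits in group 8, so the d-electron count is 8 − 3 = 5.
The spin state decides the count: Fluoride and isothiocyanate are weak-field ligands for a first-row metal, so the complex is high-spin.
An octahedral high-spin d⁵ ion is t₂g³e_g², giving 5 unpaired electrons.

5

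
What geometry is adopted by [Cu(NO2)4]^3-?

Ligand charges: each nitro (N-bound nitrite) is −1. With an overall charge of −3 the copper centre must be in the +1 oxidation state.
Group 11 minus oxidation state 1 gives a d¹⁰ configuration.
With 4 monodentate ligands the coordination number is 4.
A d¹⁰ ion has no crystal-field stabilisation preference between square planar and tetrahedral, so four ligands adopt the sterically favoured tetrahedral geometry.

tetrahedral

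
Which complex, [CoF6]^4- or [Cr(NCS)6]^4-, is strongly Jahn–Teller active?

[Cr(NCS)6]^4-

[CoF6]^4-: Summing ligand charges against the −4 overall charge gives an oxidation state of +2 for cobalt. Cobalt is a group-9 element; Co(II) is therefore d⁷. Fluoride is a weak-field ligand for a first-row metal, so the complex is high-spin. The d⁷ configuration leaves the e_g set evenly filled (or empty) — no strong Jahn–Teller driving force.
[Cr(NCS)6]^4-: Ligand charges: each isothiocyanate is −1. With an overall charge of −4 the chromium centre must be in the +2 oxidation state. Chromium is a group-6 element; Cr(II) is therefore d⁴. Isothiocyanate is a weak-field ligand for a first-row metal, so the complex is high-spin. The t₂g³e_g¹ (high-spin) configuration has an unevenly filled e_g set; the Jahn–Teller theorem predicts a tetragonal distortion (typically axial elongation) to lift the degeneracy.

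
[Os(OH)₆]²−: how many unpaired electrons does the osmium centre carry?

2

Summing ligand charges against the −2 overall charge gives an oxidation state of +4 for osmium.
Group 8 minus oxidation state 4 gives a d⁴ configuration.
The spin state decides the count: a 5d ion has a large Δₒ and is invariably low-spin.
An octahedral low-spin d⁴ ion is t₂g⁴e_g⁰, giving 2 unpaired electrons.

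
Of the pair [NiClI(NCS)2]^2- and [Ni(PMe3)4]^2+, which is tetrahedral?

[NiClI(NCS)2]^2-

For [NiClI(NCS)2]^2-: Summing ligand charges against the −2 overall charge gives an oxidation state of +2 for nickel. Group 10 minus oxidation state 2 gives a d⁸ configuration. Chloride, iodide, and isothiocyanate are weak-field ligands. With weak-field ligands the CFSE gain from square planar is small, so a 3d d⁸ ion takes the sterically preferred tetrahedral geometry. → tetrahedral.
For [Ni(PMe3)4]^2+: Ligand charges: trimethylphosphine is neutral. With an overall charge of +2 the nickel centre must be in the +2 oxidation state. Ni sits in group 10, so the d-electron count is 10 − 2 = 8. Trimethylphosphine is a strong-field ligand (high in the spectrochemical series). A 3d d⁸ ion with strong-field ligands gains enough CFSE to favour square planar over tetrahedral. → square planar.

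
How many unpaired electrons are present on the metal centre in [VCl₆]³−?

Ligand charges: each chloride is −1. With an overall charge of −3 the vanadium centre must be in the +3 oxidation state.
V sits in group 5, so the d-electron count is 5 − 3 = 2.
In an octahedral field the d² configuration is t₂g²e_g⁰ (only one arrangement possible), giving 2 unpaired electrons.

2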